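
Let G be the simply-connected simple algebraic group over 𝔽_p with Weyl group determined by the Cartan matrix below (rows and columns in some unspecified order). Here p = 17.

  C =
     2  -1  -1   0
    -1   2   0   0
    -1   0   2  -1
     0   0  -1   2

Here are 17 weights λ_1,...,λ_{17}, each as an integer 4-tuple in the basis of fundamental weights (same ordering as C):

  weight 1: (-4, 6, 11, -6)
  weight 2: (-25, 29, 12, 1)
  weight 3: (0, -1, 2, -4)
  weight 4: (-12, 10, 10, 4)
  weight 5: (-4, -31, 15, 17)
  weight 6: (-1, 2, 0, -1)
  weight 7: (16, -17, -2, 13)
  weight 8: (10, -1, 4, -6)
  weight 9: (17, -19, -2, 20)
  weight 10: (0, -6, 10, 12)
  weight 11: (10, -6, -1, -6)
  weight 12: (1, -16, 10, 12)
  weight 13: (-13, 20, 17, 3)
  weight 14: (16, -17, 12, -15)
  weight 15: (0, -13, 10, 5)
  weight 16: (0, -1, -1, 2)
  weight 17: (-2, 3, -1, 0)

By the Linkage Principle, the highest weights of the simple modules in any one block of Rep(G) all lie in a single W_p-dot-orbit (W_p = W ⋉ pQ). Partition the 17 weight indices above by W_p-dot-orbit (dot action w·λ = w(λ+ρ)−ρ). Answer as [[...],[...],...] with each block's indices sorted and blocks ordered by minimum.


Root system A_4: the 4×4 matrix C matches after relabeling.

Alcove-folded reps (p=17, 17 weights, presented ϖ-order):

    1: (3, 4, 4, 5)
    2: (4, 7, 2, 2)
    3: (1, 0, 0, 3)
    4: (11, 0, 0, 5)
    5: (1, 0, 0, 3)
    6: (0, 3, 1, 0)
    7: (0, 3, 1, 0)
    8: (11, 0, 0, 5)
    9: (1, 0, 0, 3)
    10: (3, 4, 4, 5)
    11: (1, 5, 5, 0)
    12: (4, 7, 2, 2)
    13: (3, 4, 4, 5)
    14: (0, 3, 1, 0)
    15: (11, 0, 0, 5)
    16: (1, 0, 0, 3)
    17: (0, 3, 1, 0)

6 distinct reps among the 17 weights ⇒ 6 W_17-linkage classes:

[[1, 10, 13], [2, 12], [3, 5, 9, 16], [4, 8, 15], [6, 7, 14, 17], [11]]


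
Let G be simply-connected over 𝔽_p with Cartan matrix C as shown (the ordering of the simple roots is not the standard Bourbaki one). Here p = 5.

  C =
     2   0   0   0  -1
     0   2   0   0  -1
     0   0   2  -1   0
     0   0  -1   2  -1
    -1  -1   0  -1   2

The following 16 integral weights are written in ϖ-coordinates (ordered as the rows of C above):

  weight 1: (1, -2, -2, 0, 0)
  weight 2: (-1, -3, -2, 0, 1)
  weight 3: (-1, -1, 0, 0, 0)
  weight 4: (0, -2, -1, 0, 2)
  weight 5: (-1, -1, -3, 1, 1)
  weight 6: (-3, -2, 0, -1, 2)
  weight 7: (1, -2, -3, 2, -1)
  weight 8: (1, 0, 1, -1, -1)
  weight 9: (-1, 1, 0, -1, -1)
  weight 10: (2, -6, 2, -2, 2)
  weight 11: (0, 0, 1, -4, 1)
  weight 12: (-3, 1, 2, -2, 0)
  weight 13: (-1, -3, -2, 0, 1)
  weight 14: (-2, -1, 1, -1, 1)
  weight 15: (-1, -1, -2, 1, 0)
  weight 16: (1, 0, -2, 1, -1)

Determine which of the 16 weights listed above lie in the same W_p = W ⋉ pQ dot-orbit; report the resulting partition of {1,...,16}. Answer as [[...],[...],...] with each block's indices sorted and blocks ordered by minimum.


Root system D_5: the 5×5 matrix C matches after relabeling.

Ā_5 reps of the 16 weights (D_5, coords as presented):

  λ_1+ρ ↦ (2, 1, 1, 0, 0);  λ_2+ρ ↦ (0, 2, 1, 0, 0);  λ_3+ρ ↦ (0, 0, 1, 1, 1);  λ_4+ρ ↦ (1, 1, 2, 0, 0);  λ_5+ρ ↦ (0, 0, 1, 1, 1);  λ_6+ρ ↦ (2, 1, 1, 0, 0);  λ_7+ρ ↦ (1, 0, 2, 0, 1);  λ_8+ρ ↦ (2, 1, 2, 0, 0);  λ_9+ρ ↦ (0, 2, 1, 0, 0);  λ_10+ρ ↦ (0, 2, 1, 0, 0);  λ_11+ρ ↦ (0, 0, 1, 1, 1);  λ_12+ρ ↦ (0, 0, 1, 1, 1);  λ_13+ρ ↦ (0, 2, 1, 0, 0);  λ_14+ρ ↦ (1, 0, 2, 0, 1);  λ_15+ρ ↦ (0, 0, 1, 1, 1);  λ_16+ρ ↦ (2, 1, 1, 0, 0)

These 16 weights hit 6 W_5-dot-orbits; sizes (3, 4, 5, 1, 2, 1):

[[1, 6, 16], [2, 9, 10, 13], [3, 5, 11, 12, 15], [4], [7, 14], [8]]


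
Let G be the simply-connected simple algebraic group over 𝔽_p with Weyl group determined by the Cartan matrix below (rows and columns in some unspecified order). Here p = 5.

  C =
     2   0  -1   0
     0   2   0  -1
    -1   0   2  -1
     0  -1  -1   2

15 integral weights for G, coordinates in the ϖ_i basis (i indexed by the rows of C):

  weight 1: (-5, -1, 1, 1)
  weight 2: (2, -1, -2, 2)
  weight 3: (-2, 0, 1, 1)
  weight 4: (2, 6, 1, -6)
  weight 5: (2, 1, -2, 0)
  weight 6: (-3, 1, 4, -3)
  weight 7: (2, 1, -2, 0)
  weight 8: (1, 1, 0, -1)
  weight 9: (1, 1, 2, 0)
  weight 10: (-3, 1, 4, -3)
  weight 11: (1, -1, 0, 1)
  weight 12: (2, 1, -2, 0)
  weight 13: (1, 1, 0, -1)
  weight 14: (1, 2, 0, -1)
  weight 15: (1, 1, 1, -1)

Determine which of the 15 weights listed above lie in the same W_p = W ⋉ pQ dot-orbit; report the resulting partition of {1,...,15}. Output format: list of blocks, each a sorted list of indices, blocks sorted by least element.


C ↔ A_4 under row/col permutation; |W(A_4)| = 120.

λ_j+ρ reflected into Ā_5 (⟨·,θ^∨⟩≤5); 4-tuples as given:

    λ_1+ρ ↦ (2, 0, 2, 0)
    λ_2+ρ ↦ (2, 0, 1, 2)
    λ_3+ρ ↦ (1, 1, 1, 2)
    λ_4+ρ ↦ (2, 0, 1, 2)
    λ_5+ρ ↦ (2, 2, 1, 0)
    λ_6+ρ ↦ (2, 0, 1, 2)
    λ_7+ρ ↦ (2, 2, 1, 0)
    λ_8+ρ ↦ (2, 2, 1, 0)
    λ_9+ρ ↦ (1, 1, 2, 0)
    λ_10+ρ ↦ (2, 0, 1, 2)
    λ_11+ρ ↦ (2, 0, 1, 2)
    λ_12+ρ ↦ (2, 2, 1, 0)
    λ_13+ρ ↦ (2, 2, 1, 0)
    λ_14+ρ ↦ (1, 2, 1, 0)
    λ_15+ρ ↦ (1, 1, 2, 0)

Partition of {1..15} into 6 W_5-dot-orbits:

[[1], [2, 4, 6, 10, 11], [3], [5, 7, 8, 12, 13], [9, 15], [14]]


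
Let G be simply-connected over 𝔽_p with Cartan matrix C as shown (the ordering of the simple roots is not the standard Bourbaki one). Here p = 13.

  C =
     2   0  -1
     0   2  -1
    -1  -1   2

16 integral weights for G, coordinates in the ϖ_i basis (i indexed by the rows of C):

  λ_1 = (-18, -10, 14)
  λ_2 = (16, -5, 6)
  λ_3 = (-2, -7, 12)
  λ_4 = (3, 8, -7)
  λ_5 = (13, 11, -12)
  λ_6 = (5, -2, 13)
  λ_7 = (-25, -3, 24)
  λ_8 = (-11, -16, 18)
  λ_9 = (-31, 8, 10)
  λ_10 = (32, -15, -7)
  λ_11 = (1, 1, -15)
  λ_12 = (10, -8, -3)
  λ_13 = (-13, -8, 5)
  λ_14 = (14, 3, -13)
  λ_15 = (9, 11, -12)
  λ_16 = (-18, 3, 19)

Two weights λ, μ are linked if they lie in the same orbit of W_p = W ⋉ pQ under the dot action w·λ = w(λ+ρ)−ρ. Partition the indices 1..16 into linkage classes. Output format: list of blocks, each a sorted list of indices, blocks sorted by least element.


Dynkin diagram of C (from the 4 off-diagonal −1 entries): A_3.

Ā_13 reps of the 16 weights (A_3, coords as presented):

  1: (2, 2, 7);  2: (2, 3, 4);  3: (1, 6, 6);  4: (2, 3, 4);  5: (1, 1, 10);  6: (1, 6, 6);  7: (1, 1, 10);  8: (2, 3, 4);  9: (2, 3, 4);  10: (1, 6, 6);  11: (1, 1, 10);  12: (2, 2, 7);  13: (1, 6, 6);  14: (1, 6, 4);  15: (1, 1, 10);  16: (2, 3, 4)

Grouping the 16 weights by Ā_13-representative: 5 linkage classes.

[[1, 12], [2, 4, 8, 9, 16], [3, 6, 10, 13], [5, 7, 11, 15], [14]]


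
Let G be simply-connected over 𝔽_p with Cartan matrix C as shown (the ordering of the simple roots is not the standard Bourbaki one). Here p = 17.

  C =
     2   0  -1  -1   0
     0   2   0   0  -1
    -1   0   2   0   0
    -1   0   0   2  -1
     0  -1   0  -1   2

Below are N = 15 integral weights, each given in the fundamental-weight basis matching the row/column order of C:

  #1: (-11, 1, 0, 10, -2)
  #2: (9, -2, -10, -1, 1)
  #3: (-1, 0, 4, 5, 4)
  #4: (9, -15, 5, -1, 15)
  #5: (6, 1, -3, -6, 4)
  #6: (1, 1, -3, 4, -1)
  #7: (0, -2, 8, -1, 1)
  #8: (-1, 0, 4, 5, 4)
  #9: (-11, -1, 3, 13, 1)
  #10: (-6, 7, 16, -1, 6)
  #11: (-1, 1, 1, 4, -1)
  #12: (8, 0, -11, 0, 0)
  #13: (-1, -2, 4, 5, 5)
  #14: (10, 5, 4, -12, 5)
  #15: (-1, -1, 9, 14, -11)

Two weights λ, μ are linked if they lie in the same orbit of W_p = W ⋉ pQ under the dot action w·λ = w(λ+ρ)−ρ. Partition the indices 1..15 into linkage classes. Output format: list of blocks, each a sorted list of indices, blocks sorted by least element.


C ↔ A_5 under row/col permutation; |W(A_5)| = 720.

W_17-reps of the 15 weights in Ā_17 (same 5-coord order as C):

  [1] (1, 1, 9, 0, 1);  [2] (1, 1, 9, 0, 1);  [3] (0, 1, 5, 6, 5);  [4] (1, 1, 9, 0, 1);  [5] (0, 2, 2, 5, 0);  [6] (0, 2, 2, 5, 0);  [7] (1, 1, 9, 0, 1);  [8] (0, 1, 5, 6, 5);  [9] (4, 0, 6, 4, 2);  [10] (0, 2, 2, 5, 0);  [11] (0, 2, 2, 5, 0);  [12] (1, 1, 9, 0, 1);  [13] (0, 1, 5, 6, 5);  [14] (0, 1, 5, 6, 5);  [15] (0, 2, 2, 5, 0)

These 15 weights hit 4 W_17-dot-orbits; sizes (5, 4, 5, 1):

[[1, 2, 4, 7, 12], [3, 8, 13, 14], [5, 6, 10, 11, 15], [9]]


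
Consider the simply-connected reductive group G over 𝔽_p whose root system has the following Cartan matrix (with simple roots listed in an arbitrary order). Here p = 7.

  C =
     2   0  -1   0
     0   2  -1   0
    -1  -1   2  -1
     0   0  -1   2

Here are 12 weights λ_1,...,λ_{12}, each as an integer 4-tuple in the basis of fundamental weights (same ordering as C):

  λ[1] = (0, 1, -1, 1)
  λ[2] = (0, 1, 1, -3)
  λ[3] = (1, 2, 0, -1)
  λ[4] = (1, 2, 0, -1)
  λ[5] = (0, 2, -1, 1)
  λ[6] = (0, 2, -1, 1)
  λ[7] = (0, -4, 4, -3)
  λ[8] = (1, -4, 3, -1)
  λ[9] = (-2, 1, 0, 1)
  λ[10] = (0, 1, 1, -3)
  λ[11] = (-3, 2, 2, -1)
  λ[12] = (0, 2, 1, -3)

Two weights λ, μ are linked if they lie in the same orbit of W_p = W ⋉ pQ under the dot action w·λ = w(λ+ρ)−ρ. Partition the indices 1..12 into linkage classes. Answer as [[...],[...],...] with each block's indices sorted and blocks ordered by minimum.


Root system D_4: the 4×4 matrix C matches after relabeling.

λ_j+ρ reflected into Ā_7 (⟨·,θ^∨⟩≤7); 4-tuples as given:

    λ_1+ρ ↦ (1, 2, 0, 2)
    λ_2+ρ ↦ (1, 2, 0, 2)
    λ_3+ρ ↦ (2, 3, 1, 0)
    λ_4+ρ ↦ (2, 3, 1, 0)
    λ_5+ρ ↦ (1, 3, 0, 2)
    λ_6+ρ ↦ (1, 3, 0, 2)
    λ_7+ρ ↦ (1, 3, 0, 2)
    λ_8+ρ ↦ (2, 3, 1, 0)
    λ_9+ρ ↦ (1, 2, 0, 2)
    λ_10+ρ ↦ (1, 2, 0, 2)
    λ_11+ρ ↦ (2, 3, 1, 0)
    λ_12+ρ ↦ (1, 3, 0, 2)

The 12 indices split into 3 linkage classes (same alcove rep ⇔ same W_7-dot-orbit):

[[1, 2, 9, 10], [3, 4, 8, 11], [5, 6, 7, 12]]


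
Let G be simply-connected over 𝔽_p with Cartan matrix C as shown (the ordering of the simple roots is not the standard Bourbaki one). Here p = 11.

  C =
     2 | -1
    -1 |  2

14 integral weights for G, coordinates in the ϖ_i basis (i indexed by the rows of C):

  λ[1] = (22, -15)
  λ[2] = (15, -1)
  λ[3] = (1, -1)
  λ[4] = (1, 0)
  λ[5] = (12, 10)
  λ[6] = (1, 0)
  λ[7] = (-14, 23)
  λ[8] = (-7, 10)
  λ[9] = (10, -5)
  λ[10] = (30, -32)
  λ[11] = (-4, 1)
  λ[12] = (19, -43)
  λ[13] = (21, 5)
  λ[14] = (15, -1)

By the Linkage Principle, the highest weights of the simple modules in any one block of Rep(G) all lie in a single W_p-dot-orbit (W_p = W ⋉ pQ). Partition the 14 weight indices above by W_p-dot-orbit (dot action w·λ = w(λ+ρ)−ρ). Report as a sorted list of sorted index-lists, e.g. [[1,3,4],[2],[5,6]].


Dynkin diagram of C (from the 2 off-diagonal −1 entries): A_2.

Each λ_j+ρ reduced to Ā_11; 2-tuples below use C's row order:

    λ_1+ρ ↦ (2, 1)
    λ_2+ρ ↦ (6, 5)
    λ_3+ρ ↦ (2, 0)
    λ_4+ρ ↦ (2, 1)
    λ_5+ρ ↦ (2, 0)
    λ_6+ρ ↦ (2, 1)
    λ_7+ρ ↦ (2, 0)
    λ_8+ρ ↦ (6, 5)
    λ_9+ρ ↦ (7, 4)
    λ_10+ρ ↦ (2, 0)
    λ_11+ρ ↦ (2, 1)
    λ_12+ρ ↦ (2, 0)
    λ_13+ρ ↦ (6, 5)
    λ_14+ρ ↦ (6, 5)

The 14 indices split into 4 linkage classes (same alcove rep ⇔ same W_11-dot-orbit):

[[1, 4, 6, 11], [2, 8, 13, 14], [3, 5, 7, 10, 12], [9]]


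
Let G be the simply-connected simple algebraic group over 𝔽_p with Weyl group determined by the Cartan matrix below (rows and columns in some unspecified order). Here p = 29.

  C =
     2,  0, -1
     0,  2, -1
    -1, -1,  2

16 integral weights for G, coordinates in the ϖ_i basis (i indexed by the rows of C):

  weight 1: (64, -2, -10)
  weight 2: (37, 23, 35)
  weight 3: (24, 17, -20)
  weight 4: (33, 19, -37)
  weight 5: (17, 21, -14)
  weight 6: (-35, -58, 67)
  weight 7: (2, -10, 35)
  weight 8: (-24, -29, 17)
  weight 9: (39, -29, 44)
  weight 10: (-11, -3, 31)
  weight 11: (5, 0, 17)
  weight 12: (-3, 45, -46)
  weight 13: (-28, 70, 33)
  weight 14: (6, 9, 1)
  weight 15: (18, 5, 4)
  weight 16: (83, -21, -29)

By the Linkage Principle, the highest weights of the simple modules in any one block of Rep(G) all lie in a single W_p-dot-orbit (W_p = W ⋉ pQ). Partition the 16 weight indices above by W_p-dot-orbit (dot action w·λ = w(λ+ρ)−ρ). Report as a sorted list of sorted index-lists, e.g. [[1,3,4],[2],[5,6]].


Cartan matrix: type A_3 (|W|=24); un-permuting the 3 rows.

Ā_29 reps of the 16 weights (A_3, coords as presented):

  1: (7, 1, 19) · 2: (5, 9, 13) · 3: (6, 1, 18) · 4: (5, 9, 13) · 5: (5, 9, 13) · 6: (18, 5, 5) · 7: (7, 1, 19) · 8: (6, 1, 18) · 9: (11, 1, 16) · 10: (7, 1, 19) · 11: (6, 1, 18) · 12: (11, 1, 16) · 13: (5, 9, 13) · 14: (7, 10, 2) · 15: (18, 5, 5) · 16: (7, 1, 19)

Partition of {1..16} into 6 W_29-dot-orbits:

[[1, 7, 10, 16], [2, 4, 5, 13], [3, 8, 11], [6, 15], [9, 12], [14]]


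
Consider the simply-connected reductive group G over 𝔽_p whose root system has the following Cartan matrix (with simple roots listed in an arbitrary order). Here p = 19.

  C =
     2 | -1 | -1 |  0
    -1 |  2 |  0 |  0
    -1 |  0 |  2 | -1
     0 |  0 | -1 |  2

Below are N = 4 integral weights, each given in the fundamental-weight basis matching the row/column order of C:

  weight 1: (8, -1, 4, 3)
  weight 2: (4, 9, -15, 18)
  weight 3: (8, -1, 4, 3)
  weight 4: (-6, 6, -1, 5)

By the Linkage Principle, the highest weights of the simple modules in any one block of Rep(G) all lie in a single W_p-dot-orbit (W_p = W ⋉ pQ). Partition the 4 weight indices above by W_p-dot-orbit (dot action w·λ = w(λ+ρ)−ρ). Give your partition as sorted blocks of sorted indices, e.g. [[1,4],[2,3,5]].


Cartan matrix: type A_4 (|W|=120); un-permuting the 4 rows.

λ_j+ρ reflected into Ā_19 (⟨·,θ^∨⟩≤19); 4-tuples as given:

  λ_1 → (9, 0, 5, 4) · λ_2 → (9, 0, 5, 4) · λ_3 → (9, 0, 5, 4) · λ_4 → (0, 2, 5, 1)

Linkage partition of the 4 weights (2 classes, p=19):

[[1, 2, 3], [4]]


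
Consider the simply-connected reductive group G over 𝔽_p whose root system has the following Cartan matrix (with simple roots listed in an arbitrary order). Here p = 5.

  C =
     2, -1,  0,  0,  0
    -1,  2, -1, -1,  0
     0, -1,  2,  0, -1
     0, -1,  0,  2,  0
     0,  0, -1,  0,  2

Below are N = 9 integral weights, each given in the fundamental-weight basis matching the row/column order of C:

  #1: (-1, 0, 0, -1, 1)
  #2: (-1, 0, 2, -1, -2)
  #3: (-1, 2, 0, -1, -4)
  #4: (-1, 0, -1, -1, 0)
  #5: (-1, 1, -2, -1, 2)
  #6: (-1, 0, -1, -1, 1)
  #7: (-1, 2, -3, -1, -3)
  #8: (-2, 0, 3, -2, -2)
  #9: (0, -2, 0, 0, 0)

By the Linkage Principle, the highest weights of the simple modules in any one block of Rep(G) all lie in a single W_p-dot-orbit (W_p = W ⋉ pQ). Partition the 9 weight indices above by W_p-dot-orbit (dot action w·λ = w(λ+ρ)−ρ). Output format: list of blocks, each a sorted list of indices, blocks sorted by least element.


D_5 Cartan matrix, 5 simple roots permuted; ρ=(1,1,1,1,1).

W_5-reps of the 9 weights in Ā_5 (same 5-coord order as C):

  1: (0, 1, 0, 0, 2) · 2: (0, 1, 0, 0, 1) · 3: (0, 1, 0, 0, 1) · 4: (0, 1, 0, 0, 1) · 5: (0, 1, 0, 0, 2) · 6: (0, 1, 0, 0, 2) · 7: (0, 1, 0, 0, 2) · 8: (0, 1, 0, 0, 1) · 9: (0, 1, 0, 0, 1)

The 9 indices split into 2 linkage classes (same alcove rep ⇔ same W_5-dot-orbit):

[[1, 5, 6, 7], [2, 3, 4, 8, 9]]


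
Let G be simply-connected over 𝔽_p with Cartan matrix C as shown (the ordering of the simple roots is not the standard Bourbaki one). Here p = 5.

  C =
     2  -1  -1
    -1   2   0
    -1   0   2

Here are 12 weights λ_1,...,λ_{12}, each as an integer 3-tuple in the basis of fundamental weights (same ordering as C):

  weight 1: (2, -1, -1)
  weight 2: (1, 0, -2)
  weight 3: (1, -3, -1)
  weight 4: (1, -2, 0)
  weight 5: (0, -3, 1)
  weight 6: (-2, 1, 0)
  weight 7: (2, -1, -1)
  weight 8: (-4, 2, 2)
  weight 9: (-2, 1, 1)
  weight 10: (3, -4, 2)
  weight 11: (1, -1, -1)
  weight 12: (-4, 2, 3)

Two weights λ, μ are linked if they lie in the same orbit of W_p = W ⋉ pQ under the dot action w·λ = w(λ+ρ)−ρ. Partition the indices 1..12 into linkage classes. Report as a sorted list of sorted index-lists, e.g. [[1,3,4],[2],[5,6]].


Type A_3, rank 3, |W|=24; reorder rows/cols to standard.

Alcove-folded reps (p=5, 12 weights, presented ϖ-order):

  1: (3, 0, 0)
  2: (1, 1, 1)
  3: (0, 2, 0)
  4: (1, 1, 1)
  5: (1, 1, 1)
  6: (1, 1, 0)
  7: (3, 0, 0)
  8: (3, 0, 0)
  9: (1, 1, 1)
  10: (1, 1, 1)
  11: (2, 0, 0)
  12: (3, 0, 1)

The 12 indices split into 6 linkage classes (same alcove rep ⇔ same W_5-dot-orbit):

[[1, 7, 8], [2, 4, 5, 9, 10], [3], [6], [11], [12]]


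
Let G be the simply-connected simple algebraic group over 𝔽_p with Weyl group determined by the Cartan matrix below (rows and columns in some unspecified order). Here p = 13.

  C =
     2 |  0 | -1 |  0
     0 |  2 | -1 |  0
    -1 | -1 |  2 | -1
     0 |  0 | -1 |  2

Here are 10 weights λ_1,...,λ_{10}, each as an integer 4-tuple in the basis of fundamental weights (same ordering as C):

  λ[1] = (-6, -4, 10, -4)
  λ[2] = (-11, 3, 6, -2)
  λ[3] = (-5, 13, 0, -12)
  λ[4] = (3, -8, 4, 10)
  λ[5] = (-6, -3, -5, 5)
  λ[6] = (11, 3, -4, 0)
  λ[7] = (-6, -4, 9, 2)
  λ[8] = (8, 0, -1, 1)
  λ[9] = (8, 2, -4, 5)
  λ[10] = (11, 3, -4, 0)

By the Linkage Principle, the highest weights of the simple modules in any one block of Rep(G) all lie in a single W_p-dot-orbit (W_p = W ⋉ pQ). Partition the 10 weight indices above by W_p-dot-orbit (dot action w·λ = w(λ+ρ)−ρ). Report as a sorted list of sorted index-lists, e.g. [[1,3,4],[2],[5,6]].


C ↔ D_4 under row/col permutation; |W(D_4)| = 192.

Each λ_j+ρ reduced to Ā_13; 4-tuples below use C's row order:

  λ_1 → (5, 3, 0, 3)
  λ_2 → (6, 0, 1, 3)
  λ_3 → (9, 1, 0, 2)
  λ_4 → (3, 0, 2, 4)
  λ_5 → (3, 0, 2, 4)
  λ_6 → (9, 1, 0, 2)
  λ_7 → (5, 3, 0, 3)
  λ_8 → (9, 1, 0, 2)
  λ_9 → (6, 0, 1, 3)
  λ_10 → (9, 1, 0, 2)

Linkage partition of the 10 weights (4 classes, p=13):

[[1, 7], [2, 9], [3, 6, 8, 10], [4, 5]]


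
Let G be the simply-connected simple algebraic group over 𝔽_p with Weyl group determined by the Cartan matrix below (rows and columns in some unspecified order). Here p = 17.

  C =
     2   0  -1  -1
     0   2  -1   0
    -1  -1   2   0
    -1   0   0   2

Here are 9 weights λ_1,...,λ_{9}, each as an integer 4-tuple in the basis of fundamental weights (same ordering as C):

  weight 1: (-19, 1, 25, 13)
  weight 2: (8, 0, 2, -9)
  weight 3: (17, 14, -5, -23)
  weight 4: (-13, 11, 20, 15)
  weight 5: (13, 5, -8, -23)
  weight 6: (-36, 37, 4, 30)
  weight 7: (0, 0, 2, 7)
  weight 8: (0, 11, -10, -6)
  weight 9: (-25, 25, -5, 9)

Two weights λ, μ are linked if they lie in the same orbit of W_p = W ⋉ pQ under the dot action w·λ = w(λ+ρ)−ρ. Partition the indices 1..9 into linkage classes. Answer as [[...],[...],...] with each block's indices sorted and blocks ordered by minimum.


Dynkin diagram of C (from the 6 off-diagonal −1 entries): A_4.

Ā_17 reps of the 9 weights (A_4, coords as presented):

  λ_1 → (6, 3, 1, 2) · λ_2 → (1, 1, 3, 8) · λ_3 → (3, 4, 1, 2) · λ_4 → (1, 1, 3, 8) · λ_5 → (6, 3, 1, 2) · λ_6 → (1, 1, 3, 8) · λ_7 → (1, 1, 3, 8) · λ_8 → (1, 1, 3, 8) · λ_9 → (6, 3, 1, 2)

Linkage partition of the 9 weights (3 classes, p=17):

[[1, 5, 9], [2, 4, 6, 7, 8], [3]]


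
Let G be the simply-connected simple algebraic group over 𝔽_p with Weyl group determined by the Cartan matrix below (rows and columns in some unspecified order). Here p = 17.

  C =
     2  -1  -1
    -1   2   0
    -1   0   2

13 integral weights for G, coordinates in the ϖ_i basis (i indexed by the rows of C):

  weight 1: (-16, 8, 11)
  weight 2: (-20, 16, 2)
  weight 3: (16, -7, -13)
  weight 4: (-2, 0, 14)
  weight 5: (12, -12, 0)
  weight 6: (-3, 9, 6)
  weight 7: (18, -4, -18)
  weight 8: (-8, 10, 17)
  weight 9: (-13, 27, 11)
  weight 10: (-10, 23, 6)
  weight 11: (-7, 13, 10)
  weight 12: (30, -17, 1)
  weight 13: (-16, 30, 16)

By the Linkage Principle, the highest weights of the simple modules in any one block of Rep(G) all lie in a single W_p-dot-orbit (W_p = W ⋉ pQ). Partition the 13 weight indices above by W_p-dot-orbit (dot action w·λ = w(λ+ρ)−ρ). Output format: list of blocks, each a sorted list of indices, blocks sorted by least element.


Type A_3, rank 3, |W|=24; reorder rows/cols to standard.

λ_j+ρ reflected into Ā_17 (⟨·,θ^∨⟩≤17); 3-tuples as given:

  1: (6, 6, 3);  2: (1, 0, 14);  3: (1, 5, 11);  4: (1, 0, 14);  5: (2, 11, 1);  6: (2, 8, 5);  7: (1, 0, 14);  8: (6, 1, 6);  9: (1, 5, 11);  10: (2, 8, 5);  11: (6, 6, 3);  12: (1, 0, 14);  13: (1, 0, 14)

Partition of {1..13} into 6 W_17-dot-orbits:

[[1, 11], [2, 4, 7, 12, 13], [3, 9], [5], [6, 10], [8]]


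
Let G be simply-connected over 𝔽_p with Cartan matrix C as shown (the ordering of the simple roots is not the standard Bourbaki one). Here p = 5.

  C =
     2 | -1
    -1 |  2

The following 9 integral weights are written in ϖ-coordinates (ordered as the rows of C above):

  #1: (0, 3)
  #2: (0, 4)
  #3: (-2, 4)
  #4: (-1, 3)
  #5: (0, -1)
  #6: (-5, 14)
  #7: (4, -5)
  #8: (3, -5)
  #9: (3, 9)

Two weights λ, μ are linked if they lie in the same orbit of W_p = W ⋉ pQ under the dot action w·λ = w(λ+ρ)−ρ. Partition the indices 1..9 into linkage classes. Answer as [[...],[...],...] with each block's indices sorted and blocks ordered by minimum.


Type A_2, rank 2, |W|=6; reorder rows/cols to standard.

λ_j+ρ reflected into Ā_5 (⟨·,θ^∨⟩≤5); 2-tuples as given:

  λ_1+ρ ↦ (1, 4);  λ_2+ρ ↦ (0, 4);  λ_3+ρ ↦ (1, 4);  λ_4+ρ ↦ (0, 4);  λ_5+ρ ↦ (1, 0);  λ_6+ρ ↦ (0, 4);  λ_7+ρ ↦ (1, 4);  λ_8+ρ ↦ (0, 4);  λ_9+ρ ↦ (1, 4)

The 9 indices split into 3 linkage classes (same alcove rep ⇔ same W_5-dot-orbit):

[[1, 3, 7, 9], [2, 4, 6, 8], [5]]


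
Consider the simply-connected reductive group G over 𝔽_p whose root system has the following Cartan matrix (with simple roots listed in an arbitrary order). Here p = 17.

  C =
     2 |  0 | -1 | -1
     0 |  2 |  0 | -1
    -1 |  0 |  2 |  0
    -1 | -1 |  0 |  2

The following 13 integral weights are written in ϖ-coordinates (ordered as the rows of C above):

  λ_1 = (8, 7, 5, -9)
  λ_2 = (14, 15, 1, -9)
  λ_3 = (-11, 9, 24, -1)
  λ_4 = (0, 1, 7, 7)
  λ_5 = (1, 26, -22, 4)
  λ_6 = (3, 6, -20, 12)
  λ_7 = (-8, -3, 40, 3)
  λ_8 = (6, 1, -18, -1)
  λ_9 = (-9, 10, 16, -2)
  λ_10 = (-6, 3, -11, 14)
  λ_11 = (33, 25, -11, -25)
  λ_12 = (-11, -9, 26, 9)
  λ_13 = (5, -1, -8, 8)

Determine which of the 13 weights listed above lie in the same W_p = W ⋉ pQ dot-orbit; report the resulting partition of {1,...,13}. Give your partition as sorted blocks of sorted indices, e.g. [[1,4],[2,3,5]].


Type A_4, rank 4, |W|=120; reorder rows/cols to standard.

Each λ_j+ρ reduced to Ā_17; 4-tuples below use C's row order:

  λ_1+ρ ↦ (1, 0, 6, 8) · λ_2+ρ ↦ (1, 0, 6, 8) · λ_3+ρ ↦ (0, 8, 7, 2) · λ_4+ρ ↦ (1, 0, 6, 8) · λ_5+ρ ↦ (10, 2, 3, 0) · λ_6+ρ ↦ (10, 2, 3, 0) · λ_7+ρ ↦ (10, 2, 3, 0) · λ_8+ρ ↦ (0, 8, 7, 2) · λ_9+ρ ↦ (1, 0, 6, 8) · λ_10+ρ ↦ (10, 2, 3, 0) · λ_11+ρ ↦ (0, 8, 7, 2) · λ_12+ρ ↦ (0, 8, 7, 2) · λ_13+ρ ↦ (1, 0, 6, 8)

The 13 indices split into 3 linkage classes (same alcove rep ⇔ same W_17-dot-orbit):

[[1, 2, 4, 9, 13], [3, 8, 11, 12], [5, 6, 7, 10]]


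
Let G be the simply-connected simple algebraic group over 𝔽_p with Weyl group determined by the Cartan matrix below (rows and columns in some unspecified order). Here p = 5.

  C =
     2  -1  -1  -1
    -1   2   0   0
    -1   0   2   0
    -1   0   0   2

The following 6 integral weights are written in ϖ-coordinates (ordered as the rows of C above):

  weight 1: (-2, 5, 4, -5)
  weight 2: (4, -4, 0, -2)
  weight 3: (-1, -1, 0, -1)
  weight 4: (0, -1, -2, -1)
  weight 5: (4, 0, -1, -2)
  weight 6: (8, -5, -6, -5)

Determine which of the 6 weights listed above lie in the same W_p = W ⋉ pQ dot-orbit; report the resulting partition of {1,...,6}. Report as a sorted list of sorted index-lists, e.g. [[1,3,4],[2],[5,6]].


Type D_4, rank 4, |W|=192; reorder rows/cols to standard.

Folding the 6 weights λ_j+ρ into Ā_5 (reps in the given 4-coord order):

  λ_1 → (0, 0, 1, 0)
  λ_2 → (1, 2, 0, 0)
  λ_3 → (0, 0, 1, 0)
  λ_4 → (0, 0, 1, 0)
  λ_5 → (0, 0, 1, 0)
  λ_6 → (0, 0, 1, 0)

The 6 indices split into 2 linkage classes (same alcove rep ⇔ same W_5-dot-orbit):

[[1, 3, 4, 5, 6], [2]]


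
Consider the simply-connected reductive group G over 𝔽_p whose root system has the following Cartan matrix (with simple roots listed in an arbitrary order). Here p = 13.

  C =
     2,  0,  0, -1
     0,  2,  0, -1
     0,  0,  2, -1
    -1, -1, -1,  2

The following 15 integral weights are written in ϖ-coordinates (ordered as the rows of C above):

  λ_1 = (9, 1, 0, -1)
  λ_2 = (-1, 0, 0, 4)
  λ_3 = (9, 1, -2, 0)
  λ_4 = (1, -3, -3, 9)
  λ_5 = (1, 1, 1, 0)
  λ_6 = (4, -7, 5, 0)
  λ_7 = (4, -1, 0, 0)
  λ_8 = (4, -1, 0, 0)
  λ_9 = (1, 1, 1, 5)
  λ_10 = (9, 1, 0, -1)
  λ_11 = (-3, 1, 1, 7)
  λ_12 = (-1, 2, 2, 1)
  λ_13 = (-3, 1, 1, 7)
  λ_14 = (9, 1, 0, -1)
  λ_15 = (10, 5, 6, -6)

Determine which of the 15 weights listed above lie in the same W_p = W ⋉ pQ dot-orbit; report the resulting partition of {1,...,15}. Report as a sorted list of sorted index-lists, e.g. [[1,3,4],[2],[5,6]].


Dynkin diagram of C (from the 6 off-diagonal −1 entries): D_4.

Ā_13 reps of the 15 weights (D_4, coords as presented):

  λ_1 → (10, 2, 1, 0) · λ_2 → (0, 1, 1, 5) · λ_3 → (10, 2, 1, 0) · λ_4 → (2, 2, 2, 1) · λ_5 → (2, 2, 2, 1) · λ_6 → (0, 1, 1, 5) · λ_7 → (5, 0, 1, 1) · λ_8 → (5, 0, 1, 1) · λ_9 → (2, 2, 2, 1) · λ_10 → (10, 2, 1, 0) · λ_11 → (2, 2, 2, 1) · λ_12 → (0, 3, 3, 2) · λ_13 → (2, 2, 2, 1) · λ_14 → (10, 2, 1, 0) · λ_15 → (5, 0, 1, 1)

The 15 indices split into 5 linkage classes (same alcove rep ⇔ same W_13-dot-orbit):

[[1, 3, 10, 14], [2, 6], [4, 5, 9, 11, 13], [7, 8, 15], [12]]


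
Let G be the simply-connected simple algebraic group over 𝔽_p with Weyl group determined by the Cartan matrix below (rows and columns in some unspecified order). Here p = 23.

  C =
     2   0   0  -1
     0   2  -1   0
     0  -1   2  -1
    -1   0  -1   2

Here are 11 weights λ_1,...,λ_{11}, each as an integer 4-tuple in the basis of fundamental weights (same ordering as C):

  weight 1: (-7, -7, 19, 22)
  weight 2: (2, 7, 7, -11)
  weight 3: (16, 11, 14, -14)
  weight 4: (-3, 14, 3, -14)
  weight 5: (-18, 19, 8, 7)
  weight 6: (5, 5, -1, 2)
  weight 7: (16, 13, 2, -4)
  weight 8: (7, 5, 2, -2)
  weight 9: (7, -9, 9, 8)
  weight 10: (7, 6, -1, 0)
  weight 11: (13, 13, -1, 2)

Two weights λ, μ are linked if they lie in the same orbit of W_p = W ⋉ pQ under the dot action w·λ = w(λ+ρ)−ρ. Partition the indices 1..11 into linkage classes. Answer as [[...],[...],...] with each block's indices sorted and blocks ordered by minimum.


Root system A_4: the 4×4 matrix C matches after relabeling.

Ā_23 reps of the 11 weights (A_4, coords as presented):

  [1] (6, 6, 0, 3) · [2] (7, 6, 2, 1) · [3] (4, 4, 2, 9) · [4] (4, 4, 2, 9) · [5] (6, 6, 0, 3) · [6] (6, 6, 0, 3) · [7] (6, 6, 0, 3) · [8] (7, 6, 2, 1) · [9] (4, 4, 2, 9) · [10] (8, 7, 0, 1) · [11] (6, 6, 0, 3)

The 11 indices split into 4 linkage classes (same alcove rep ⇔ same W_23-dot-orbit):

[[1, 5, 6, 7, 11], [2, 8], [3, 4, 9], [10]]


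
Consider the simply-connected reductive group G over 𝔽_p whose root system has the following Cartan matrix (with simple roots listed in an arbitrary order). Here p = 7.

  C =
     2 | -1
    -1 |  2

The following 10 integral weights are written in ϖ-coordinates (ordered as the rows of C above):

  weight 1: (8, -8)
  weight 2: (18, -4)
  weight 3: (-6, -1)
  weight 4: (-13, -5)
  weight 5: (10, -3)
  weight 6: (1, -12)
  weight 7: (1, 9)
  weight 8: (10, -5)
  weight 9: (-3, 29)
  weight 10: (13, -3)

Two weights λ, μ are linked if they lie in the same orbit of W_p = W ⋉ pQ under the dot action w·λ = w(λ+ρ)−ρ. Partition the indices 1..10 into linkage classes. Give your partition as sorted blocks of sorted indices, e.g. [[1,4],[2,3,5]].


C ↔ A_2 under row/col permutation; |W(A_2)| = 6.

Alcove-folded reps (p=7, 10 weights, presented ϖ-order):

  1: (0, 5) · 2: (3, 2) · 3: (0, 5) · 4: (3, 2) · 5: (3, 2) · 6: (3, 2) · 7: (3, 2) · 8: (3, 0) · 9: (0, 5) · 10: (0, 5)

Grouping the 10 weights by Ā_7-representative: 3 linkage classes.

[[1, 3, 9, 10], [2, 4, 5, 6, 7], [8]]


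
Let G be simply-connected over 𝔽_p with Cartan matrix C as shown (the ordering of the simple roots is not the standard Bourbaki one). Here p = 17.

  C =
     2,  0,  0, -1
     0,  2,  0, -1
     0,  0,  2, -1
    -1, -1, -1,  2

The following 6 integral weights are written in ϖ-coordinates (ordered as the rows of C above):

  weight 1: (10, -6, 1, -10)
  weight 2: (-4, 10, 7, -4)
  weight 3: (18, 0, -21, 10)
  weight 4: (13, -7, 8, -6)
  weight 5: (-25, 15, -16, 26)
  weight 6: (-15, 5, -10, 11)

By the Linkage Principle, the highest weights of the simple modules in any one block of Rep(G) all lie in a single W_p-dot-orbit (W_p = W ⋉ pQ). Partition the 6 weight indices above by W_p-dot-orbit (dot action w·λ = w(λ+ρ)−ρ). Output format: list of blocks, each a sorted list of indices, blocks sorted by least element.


C ↔ D_4 under row/col permutation; |W(D_4)| = 192.

Each λ_j+ρ reduced to Ā_17; 4-tuples below use C's row order:

  λ_1 → (7, 1, 2, 2);  λ_2 → (3, 5, 2, 3);  λ_3 → (3, 5, 2, 3);  λ_4 → (3, 5, 2, 3);  λ_5 → (7, 1, 2, 2);  λ_6 → (3, 5, 2, 3)

Grouping the 6 weights by Ā_17-representative: 2 linkage classes.

[[1, 5], [2, 3, 4, 6]]


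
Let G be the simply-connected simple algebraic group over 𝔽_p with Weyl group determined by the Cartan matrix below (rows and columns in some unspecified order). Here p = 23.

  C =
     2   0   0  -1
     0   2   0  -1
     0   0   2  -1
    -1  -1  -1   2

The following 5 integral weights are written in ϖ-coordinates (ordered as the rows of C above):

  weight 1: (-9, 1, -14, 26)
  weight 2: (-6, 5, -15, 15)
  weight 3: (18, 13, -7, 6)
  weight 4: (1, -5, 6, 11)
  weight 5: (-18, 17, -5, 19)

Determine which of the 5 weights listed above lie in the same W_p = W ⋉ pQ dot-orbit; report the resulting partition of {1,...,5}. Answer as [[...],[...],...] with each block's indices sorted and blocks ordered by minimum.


Type D_4, rank 4, |W|=192; reorder rows/cols to standard.

Folding the 5 weights λ_j+ρ into Ā_23 (reps in the given 4-coord order):

  λ_1+ρ ↦ (2, 4, 7, 2);  λ_2+ρ ↦ (2, 3, 11, 3);  λ_3+ρ ↦ (2, 3, 11, 3);  λ_4+ρ ↦ (2, 4, 7, 2);  λ_5+ρ ↦ (2, 3, 11, 3)

2 distinct reps among the 5 weights ⇒ 2 W_23-linkage classes:

[[1, 4], [2, 3, 5]]


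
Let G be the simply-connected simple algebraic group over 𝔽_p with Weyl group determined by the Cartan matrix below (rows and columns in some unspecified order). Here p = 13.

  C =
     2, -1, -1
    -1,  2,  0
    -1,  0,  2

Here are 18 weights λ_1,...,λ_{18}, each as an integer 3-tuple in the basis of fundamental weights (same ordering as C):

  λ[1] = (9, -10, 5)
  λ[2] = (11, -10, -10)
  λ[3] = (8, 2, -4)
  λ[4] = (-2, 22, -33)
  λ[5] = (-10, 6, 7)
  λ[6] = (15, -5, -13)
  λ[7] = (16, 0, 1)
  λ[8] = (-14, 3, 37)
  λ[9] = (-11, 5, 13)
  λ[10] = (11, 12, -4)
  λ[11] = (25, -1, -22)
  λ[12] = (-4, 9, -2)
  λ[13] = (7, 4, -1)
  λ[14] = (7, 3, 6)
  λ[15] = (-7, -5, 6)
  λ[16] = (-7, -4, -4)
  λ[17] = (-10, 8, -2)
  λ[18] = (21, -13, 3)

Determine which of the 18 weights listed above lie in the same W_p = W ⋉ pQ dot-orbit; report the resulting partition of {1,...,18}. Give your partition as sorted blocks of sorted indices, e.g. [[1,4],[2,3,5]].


Type A_3, rank 3, |W|=24; reorder rows/cols to standard.

Each λ_j+ρ reduced to Ā_13; 3-tuples below use C's row order:

    λ_1+ρ ↦ (1, 6, 3)
    λ_2+ρ ↦ (6, 3, 3)
    λ_3+ρ ↦ (6, 3, 3)
    λ_4+ρ ↦ (1, 6, 3)
    λ_5+ρ ↦ (6, 2, 1)
    λ_6+ρ ↦ (0, 1, 9)
    λ_7+ρ ↦ (6, 2, 1)
    λ_8+ρ ↦ (0, 1, 9)
    λ_9+ρ ↦ (6, 3, 3)
    λ_10+ρ ↦ (0, 1, 9)
    λ_11+ρ ↦ (8, 5, 0)
    λ_12+ρ ↦ (1, 6, 3)
    λ_13+ρ ↦ (8, 5, 0)
    λ_14+ρ ↦ (6, 2, 1)
    λ_15+ρ ↦ (1, 6, 3)
    λ_16+ρ ↦ (6, 3, 3)
    λ_17+ρ ↦ (0, 1, 9)
    λ_18+ρ ↦ (0, 1, 9)

Linkage partition of the 18 weights (5 classes, p=13):

[[1, 4, 12, 15], [2, 3, 9, 16], [5, 7, 14], [6, 8, 10, 17, 18], [11, 13]]


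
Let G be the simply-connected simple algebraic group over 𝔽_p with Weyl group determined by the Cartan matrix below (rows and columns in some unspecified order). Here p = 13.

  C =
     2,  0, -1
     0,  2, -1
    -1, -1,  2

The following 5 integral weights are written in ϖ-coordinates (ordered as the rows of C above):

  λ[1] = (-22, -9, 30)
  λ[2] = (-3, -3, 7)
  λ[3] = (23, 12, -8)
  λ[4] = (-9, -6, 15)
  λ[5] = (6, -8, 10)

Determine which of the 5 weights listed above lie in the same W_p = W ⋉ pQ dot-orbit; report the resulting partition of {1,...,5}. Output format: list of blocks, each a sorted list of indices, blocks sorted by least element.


C ↔ A_3 under row/col permutation; |W(A_3)| = 24.

Alcove-folded reps (p=13, 5 weights, presented ϖ-order):

  λ_1+ρ ↦ (5, 2, 3)
  λ_2+ρ ↦ (2, 2, 4)
  λ_3+ρ ↦ (4, 7, 0)
  λ_4+ρ ↦ (5, 2, 3)
  λ_5+ρ ↦ (2, 2, 4)

3 distinct reps among the 5 weights ⇒ 3 W_13-linkage classes:

[[1, 4], [2, 5], [3]]


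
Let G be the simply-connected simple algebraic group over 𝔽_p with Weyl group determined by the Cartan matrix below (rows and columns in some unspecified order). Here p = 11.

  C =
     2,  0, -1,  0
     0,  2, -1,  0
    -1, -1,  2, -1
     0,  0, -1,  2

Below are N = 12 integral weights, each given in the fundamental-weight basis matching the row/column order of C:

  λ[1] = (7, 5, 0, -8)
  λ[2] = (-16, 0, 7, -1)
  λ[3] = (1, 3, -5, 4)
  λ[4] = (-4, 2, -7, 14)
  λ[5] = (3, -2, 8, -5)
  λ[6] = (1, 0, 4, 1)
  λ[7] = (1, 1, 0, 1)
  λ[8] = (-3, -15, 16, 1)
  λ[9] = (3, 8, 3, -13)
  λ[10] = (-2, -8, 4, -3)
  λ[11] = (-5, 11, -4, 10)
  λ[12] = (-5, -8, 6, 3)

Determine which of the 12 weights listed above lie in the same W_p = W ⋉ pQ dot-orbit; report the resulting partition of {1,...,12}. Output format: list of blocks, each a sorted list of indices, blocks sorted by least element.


Type D_4, rank 4, |W|=192; reorder rows/cols to standard.

W_11-reps of the 12 weights in Ā_11 (same 4-coord order as C):

  [1] (2, 0, 2, 1)
  [2] (2, 0, 2, 1)
  [3] (2, 0, 2, 1)
  [4] (2, 2, 1, 2)
  [5] (2, 1, 1, 2)
  [6] (2, 1, 1, 2)
  [7] (2, 2, 1, 2)
  [8] (2, 2, 1, 2)
  [9] (2, 1, 1, 2)
  [10] (2, 0, 2, 1)
  [11] (2, 0, 2, 1)
  [12] (0, 3, 4, 0)

Linkage partition of the 12 weights (4 classes, p=11):

[[1, 2, 3, 10, 11], [4, 7, 8], [5, 6, 9], [12]]


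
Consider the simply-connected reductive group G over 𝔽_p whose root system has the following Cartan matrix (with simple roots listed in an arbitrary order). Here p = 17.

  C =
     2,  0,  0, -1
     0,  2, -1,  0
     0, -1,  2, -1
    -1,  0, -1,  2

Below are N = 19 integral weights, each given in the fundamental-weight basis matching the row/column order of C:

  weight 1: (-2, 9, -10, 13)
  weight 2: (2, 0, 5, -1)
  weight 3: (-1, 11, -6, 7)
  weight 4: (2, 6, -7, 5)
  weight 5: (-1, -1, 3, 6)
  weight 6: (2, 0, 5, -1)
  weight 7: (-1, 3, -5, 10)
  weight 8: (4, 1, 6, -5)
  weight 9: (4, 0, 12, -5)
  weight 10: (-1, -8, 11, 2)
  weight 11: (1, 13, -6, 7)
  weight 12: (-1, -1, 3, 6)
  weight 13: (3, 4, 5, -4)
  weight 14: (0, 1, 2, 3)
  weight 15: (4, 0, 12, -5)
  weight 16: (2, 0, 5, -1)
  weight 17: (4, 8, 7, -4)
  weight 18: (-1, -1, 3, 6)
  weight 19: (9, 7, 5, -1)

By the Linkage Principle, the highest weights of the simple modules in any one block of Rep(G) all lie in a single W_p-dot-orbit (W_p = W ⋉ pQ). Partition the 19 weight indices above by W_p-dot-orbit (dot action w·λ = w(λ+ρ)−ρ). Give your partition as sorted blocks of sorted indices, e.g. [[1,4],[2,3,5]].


Type A_4, rank 4, |W|=120; reorder rows/cols to standard.

Each λ_j+ρ reduced to Ā_17; 4-tuples below use C's row order:

  [1] (1, 1, 9, 4);  [2] (3, 1, 6, 0);  [3] (0, 7, 5, 3);  [4] (3, 1, 6, 0);  [5] (0, 0, 4, 7);  [6] (3, 1, 6, 0);  [7] (0, 0, 4, 7);  [8] (1, 2, 3, 4);  [9] (1, 1, 9, 4);  [10] (0, 7, 5, 3);  [11] (0, 7, 5, 3);  [12] (0, 0, 4, 7);  [13] (1, 5, 3, 3);  [14] (1, 2, 3, 4);  [15] (1, 1, 9, 4);  [16] (3, 1, 6, 0);  [17] (0, 7, 5, 3);  [18] (0, 0, 4, 7);  [19] (3, 1, 6, 0)

Partition of {1..19} into 6 W_17-dot-orbits:

[[1, 9, 15], [2, 4, 6, 16, 19], [3, 10, 11, 17], [5, 7, 12, 18], [8, 14], [13]]


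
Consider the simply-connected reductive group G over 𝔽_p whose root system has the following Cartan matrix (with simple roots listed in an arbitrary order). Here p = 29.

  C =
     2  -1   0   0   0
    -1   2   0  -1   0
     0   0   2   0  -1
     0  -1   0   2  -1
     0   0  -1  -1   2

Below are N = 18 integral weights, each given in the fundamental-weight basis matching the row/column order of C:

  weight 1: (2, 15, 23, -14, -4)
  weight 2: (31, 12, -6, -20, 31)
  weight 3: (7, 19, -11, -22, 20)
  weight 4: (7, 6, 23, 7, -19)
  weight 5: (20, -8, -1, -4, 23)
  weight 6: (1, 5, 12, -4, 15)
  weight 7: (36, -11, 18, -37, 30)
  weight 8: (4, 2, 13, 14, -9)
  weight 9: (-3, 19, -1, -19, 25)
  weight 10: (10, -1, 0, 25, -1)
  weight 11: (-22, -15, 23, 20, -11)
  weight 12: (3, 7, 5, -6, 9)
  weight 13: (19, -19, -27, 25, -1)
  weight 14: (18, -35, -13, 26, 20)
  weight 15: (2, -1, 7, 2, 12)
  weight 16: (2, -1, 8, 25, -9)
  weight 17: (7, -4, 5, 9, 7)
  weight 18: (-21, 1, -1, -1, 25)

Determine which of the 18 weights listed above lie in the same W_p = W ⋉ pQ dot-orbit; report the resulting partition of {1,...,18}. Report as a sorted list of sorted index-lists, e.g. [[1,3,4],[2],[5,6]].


Root system A_5: the 5×5 matrix C matches after relabeling.

W_29-reps of the 18 weights in Ā_29 (same 5-coord order as C):

  1: (3, 0, 8, 3, 13) · 2: (3, 0, 8, 3, 13) · 3: (7, 1, 0, 10, 10) · 4: (5, 3, 6, 7, 8) · 5: (5, 3, 6, 7, 8) · 6: (3, 0, 8, 3, 13) · 7: (4, 8, 2, 2, 5) · 8: (5, 3, 6, 7, 8) · 9: (2, 0, 0, 18, 8) · 10: (2, 0, 0, 18, 8) · 11: (5, 3, 6, 7, 8) · 12: (4, 3, 6, 5, 5) · 13: (2, 0, 0, 18, 8) · 14: (4, 8, 2, 2, 5) · 15: (3, 0, 8, 3, 13) · 16: (2, 0, 0, 18, 8) · 17: (5, 3, 6, 7, 8) · 18: (2, 0, 0, 18, 8)

Linkage partition of the 18 weights (6 classes, p=29):

[[1, 2, 6, 15], [3], [4, 5, 8, 11, 17], [7, 14], [9, 10, 13, 16, 18], [12]]


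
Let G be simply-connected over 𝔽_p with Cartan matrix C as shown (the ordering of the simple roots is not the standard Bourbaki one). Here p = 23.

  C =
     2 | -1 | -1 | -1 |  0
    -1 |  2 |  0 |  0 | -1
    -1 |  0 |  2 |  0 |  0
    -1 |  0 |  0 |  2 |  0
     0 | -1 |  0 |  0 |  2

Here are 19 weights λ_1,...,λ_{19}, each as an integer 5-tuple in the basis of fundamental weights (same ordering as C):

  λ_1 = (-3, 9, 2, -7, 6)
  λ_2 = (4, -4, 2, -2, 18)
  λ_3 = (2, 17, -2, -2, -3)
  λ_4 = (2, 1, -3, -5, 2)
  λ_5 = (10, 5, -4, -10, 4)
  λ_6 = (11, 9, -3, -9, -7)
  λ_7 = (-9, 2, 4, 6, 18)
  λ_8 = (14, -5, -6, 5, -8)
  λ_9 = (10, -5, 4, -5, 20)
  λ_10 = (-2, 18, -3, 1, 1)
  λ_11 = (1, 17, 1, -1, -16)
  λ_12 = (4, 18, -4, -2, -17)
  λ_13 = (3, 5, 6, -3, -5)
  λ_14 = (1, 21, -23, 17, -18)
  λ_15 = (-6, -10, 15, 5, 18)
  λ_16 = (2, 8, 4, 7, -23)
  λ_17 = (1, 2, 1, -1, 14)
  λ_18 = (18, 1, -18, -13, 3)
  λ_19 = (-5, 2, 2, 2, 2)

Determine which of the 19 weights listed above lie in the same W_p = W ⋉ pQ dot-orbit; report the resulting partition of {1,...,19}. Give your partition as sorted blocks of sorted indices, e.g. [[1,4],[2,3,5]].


Cartan matrix: type D_5 (|W|=1920); un-permuting the 5 rows.

Each λ_j+ρ reduced to Ā_23; 5-tuples below use C's row order:

  λ_1 → (1, 2, 5, 2, 7)
  λ_2 → (1, 1, 2, 0, 14)
  λ_3 → (1, 1, 1, 1, 2)
  λ_4 → (1, 1, 1, 1, 2)
  λ_5 → (1, 1, 2, 8, 5)
  λ_6 → (1, 1, 2, 8, 5)
  λ_7 → (1, 1, 2, 0, 14)
  λ_8 → (1, 2, 4, 5, 4)
  λ_9 → (1, 2, 4, 5, 4)
  λ_10 → (1, 1, 1, 1, 2)
  λ_11 → (1, 1, 2, 0, 14)
  λ_12 → (1, 1, 2, 0, 14)
  λ_13 → (2, 2, 7, 2, 4)
  λ_14 → (1, 1, 1, 1, 2)
  λ_15 → (1, 1, 2, 8, 5)
  λ_16 → (1, 2, 5, 2, 7)
  λ_17 → (1, 1, 2, 0, 14)
  λ_18 → (2, 2, 7, 2, 4)
  λ_19 → (1, 1, 1, 1, 2)

These 19 weights hit 6 W_23-dot-orbits; sizes (2, 5, 5, 3, 2, 2):

[[1, 16], [2, 7, 11, 12, 17], [3, 4, 10, 14, 19], [5, 6, 15], [8, 9], [13, 18]]
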